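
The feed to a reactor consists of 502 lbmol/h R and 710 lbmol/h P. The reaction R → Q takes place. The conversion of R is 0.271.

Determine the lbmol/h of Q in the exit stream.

136 lbmol/h

R reacted = 0.271 × 502 = 136 lbmol/h; ν_R = −1, so ξ = 136/1 = 136 lbmol/h.
Outlet amounts (n = n₀ + ν ξ):
  R: 502 − 1(136) = 366
  Q: 0 + 1(136) = 136
  P: 710 (inert)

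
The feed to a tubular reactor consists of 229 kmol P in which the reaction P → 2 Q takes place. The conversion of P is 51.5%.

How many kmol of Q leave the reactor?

236 kmol

P reacted = 0.515 × 229 = 117.9 kmol; ν_P = −1, so ξ = 117.9/1 = 117.9 kmol.
Outlet amounts (n = n₀ + ν ξ):
  P: 229 − 1(117.9) = 111.1
  Q: 0 + 2(117.9) = 235.9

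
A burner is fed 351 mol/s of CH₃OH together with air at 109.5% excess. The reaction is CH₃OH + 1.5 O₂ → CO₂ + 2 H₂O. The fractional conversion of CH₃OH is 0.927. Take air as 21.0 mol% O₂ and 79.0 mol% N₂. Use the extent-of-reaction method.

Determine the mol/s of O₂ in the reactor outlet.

615 mol/s

Stoichiometric O₂ = 1.5 × 351 = 526.5 mol/s; O₂ fed = 526.5 × 2.095 = 1103 mol/s.
N₂ fed = 1103 × 79/21 = 4149 mol/s.
Fuel reacted = 0.927 × 351 → ξ = 325.4 mol/s.
Outlet (n = n₀ + ν ξ):
  CH₃OH: 351 − 1(325.4) = 25.62
  O₂: 1103 − 1.5(325.4) = 615
  N₂: 4149 (inert)
  CO₂: 0 + 1(325.4) = 325.4
  H₂O: 0 + 2(325.4) = 650.8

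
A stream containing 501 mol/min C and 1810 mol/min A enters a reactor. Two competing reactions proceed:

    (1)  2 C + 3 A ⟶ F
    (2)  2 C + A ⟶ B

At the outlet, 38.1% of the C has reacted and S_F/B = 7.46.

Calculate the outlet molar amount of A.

1550 mol/min

Conversion of C: C consumed = 0.381 × 501 = 190.9 mol/min = 2ξ₁ + 2ξ₂.
Selectivity: 1ξ₁ / (1ξ₂) = 7.46 → ξ₁ = 7.46 ξ₂.
Substitute: (2·7.46 + 2) ξ₂ = 190.9 → ξ₂ = 11.28 mol/min, ξ₁ = 84.16 mol/min.
Outlet amounts (n = n₀ + Σ ν·ξ):
  C: 501 − 2(84.16) − 2(11.28) = 310.1
  A: 1810 − 3(84.16) − 1(11.28) = 1546
  F: 0 + 1(84.16) = 84.16
  B: 0 + 1(11.28) = 11.28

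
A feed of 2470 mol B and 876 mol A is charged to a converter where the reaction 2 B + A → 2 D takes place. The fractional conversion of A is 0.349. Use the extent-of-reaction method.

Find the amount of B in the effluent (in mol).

1860 mol

A reacted = 0.349 × 876 = 305.7 mol; ν_A = −1, so ξ = 305.7/1 = 305.7 mol.
Outlet amounts (n = n₀ + ν ξ):
  B: 2470 − 2(305.7) = 1859
  A: 876 − 1(305.7) = 570.3
  D: 0 + 2(305.7) = 611.4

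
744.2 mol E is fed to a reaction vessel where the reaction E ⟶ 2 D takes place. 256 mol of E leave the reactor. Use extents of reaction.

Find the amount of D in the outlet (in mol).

For E: n = n₀ − 1ξ → 256 = 744.2 − 1ξ, giving ξ = 488.2 mol.
Outlet amounts (n = n₀ + ν ξ):
  E: 744.2 − 1(488.2) = 256
  D: 0 + 2(488.2) = 976.4

976 mol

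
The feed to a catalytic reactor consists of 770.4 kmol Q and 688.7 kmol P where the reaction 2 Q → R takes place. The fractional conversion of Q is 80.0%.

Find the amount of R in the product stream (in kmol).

Q reacted = 0.8 × 770.4 = 616.3 kmol; ν_Q = −2, so ξ = 616.3/2 = 308.2 kmol.
Outlet amounts (n = n₀ + ν ξ):
  Q: 770.4 − 2(308.2) = 154.1
  R: 0 + 1(308.2) = 308.2
  P: 688.7 (inert)

308 kmol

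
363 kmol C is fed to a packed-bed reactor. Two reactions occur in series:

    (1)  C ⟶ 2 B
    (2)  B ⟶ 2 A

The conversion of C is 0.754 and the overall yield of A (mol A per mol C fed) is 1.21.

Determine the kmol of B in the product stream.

Conversion of C: C consumed = 1ξ₁ = 0.754 × 363 → ξ₁ = 273.7 kmol.
Yield of A: 2ξ₂ / 363 = 1.21 → ξ₂ = 219.6 kmol.
Outlet amounts (n = n₀ + Σ ν·ξ):
  C: 363 − 1(273.7) = 89.3
  B: 0 + 2(273.7) − 1(219.6) = 327.8
  A: 0 + 2(219.6) = 439.2

328 kmol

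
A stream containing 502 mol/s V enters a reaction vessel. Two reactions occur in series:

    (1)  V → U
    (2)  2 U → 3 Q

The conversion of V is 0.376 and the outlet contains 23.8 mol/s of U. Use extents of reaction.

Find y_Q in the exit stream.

0.423

Conversion of V: V consumed = 1ξ₁ = 0.376 × 502 → ξ₁ = 188.8 mol/s.
U balance: n_U = 0 + 1ξ₁ − 2ξ₂ = 23.8 → ξ₂ = (1·188.8 − 23.8)/2 = 82.48 mol/s.
Outlet amounts (n = n₀ + Σ ν·ξ):
  V: 502 − 1(188.8) = 313.2
  U: 0 + 1(188.8) − 2(82.48) = 23.8
  Q: 0 + 3(82.48) = 247.4
Total out = 584.5 mol/s; y_Q = 247.4 / 584.5 = 0.4233.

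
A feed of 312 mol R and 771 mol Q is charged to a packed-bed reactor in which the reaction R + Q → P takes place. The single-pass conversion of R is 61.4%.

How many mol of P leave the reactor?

R reacted = 0.614 × 312 = 191.6 mol; ν_R = −1, so ξ = 191.6/1 = 191.6 mol.
Outlet amounts (n = n₀ + ν ξ):
  R: 312 − 1(191.6) = 120.4
  Q: 771 − 1(191.6) = 579.4
  P: 0 + 1(191.6) = 191.6

192 mol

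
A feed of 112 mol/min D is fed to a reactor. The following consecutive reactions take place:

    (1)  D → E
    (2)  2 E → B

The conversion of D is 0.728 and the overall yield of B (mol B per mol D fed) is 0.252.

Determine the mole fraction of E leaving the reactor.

Conversion of D: D consumed = 1ξ₁ = 0.728 × 112 → ξ₁ = 81.54 mol/min.
Yield of B: 1ξ₂ / 112 = 0.252 → ξ₂ = 28.22 mol/min.
Outlet amounts (n = n₀ + Σ ν·ξ):
  D: 112 − 1(81.54) = 30.46
  E: 0 + 1(81.54) − 2(28.22) = 25.09
  B: 0 + 1(28.22) = 28.22
Total out = 83.78 mol/min; y_E = 25.09 / 83.78 = 0.2995.

0.299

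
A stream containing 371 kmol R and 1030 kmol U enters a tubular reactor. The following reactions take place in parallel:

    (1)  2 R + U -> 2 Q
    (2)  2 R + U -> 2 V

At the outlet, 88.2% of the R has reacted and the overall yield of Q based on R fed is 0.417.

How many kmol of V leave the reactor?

Yield of Q: 2ξ₁ / 371 = 0.417 → ξ₁ = 77.35 kmol.
Conversion of R: 2ξ₁ + 2ξ₂ = 0.882 × 371 = 327.2 → ξ₂ = 86.26 kmol.
Outlet amounts (n = n₀ + Σ ν·ξ):
  R: 371 − 2(77.35) − 2(86.26) = 43.78
  U: 1030 − 1(77.35) − 1(86.26) = 866.4
  Q: 0 + 2(77.35) = 154.7
  V: 0 + 2(86.26) = 172.5

173 kmol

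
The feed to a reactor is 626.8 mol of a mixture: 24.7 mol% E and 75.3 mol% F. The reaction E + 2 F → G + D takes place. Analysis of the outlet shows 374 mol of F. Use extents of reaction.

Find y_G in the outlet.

For F: n = n₀ − 2ξ → 374 = 472 − 2ξ, giving ξ = 48.99 mol.
Outlet amounts (n = n₀ + ν ξ):
  E: 154.8 − 1(48.99) = 105.8
  F: 472 − 2(48.99) = 374
  G: 0 + 1(48.99) = 48.99
  D: 0 + 1(48.99) = 48.99
Total out = 577.8 mol; y_G = 48.99 / 577.8 = 0.08479.

0.0848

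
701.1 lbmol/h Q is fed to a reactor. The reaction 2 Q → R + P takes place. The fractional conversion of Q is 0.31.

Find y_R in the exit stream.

Q reacted = 0.31 × 701.1 = 217.3 lbmol/h; ν_Q = −2, so ξ = 217.3/2 = 108.7 lbmol/h.
Outlet amounts (n = n₀ + ν ξ):
  Q: 701.1 − 2(108.7) = 483.8
  R: 0 + 1(108.7) = 108.7
  P: 0 + 1(108.7) = 108.7
Total out = 701.1 lbmol/h; y_R = 108.7 / 701.1 = 0.155.

0.155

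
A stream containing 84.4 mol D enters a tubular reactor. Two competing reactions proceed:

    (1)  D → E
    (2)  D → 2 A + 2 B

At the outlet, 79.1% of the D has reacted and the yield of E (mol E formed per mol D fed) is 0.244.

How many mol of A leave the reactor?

92.3 mol

Yield of E: 1ξ₁ / 84.4 = 0.244 → ξ₁ = 20.59 mol.
Conversion of D: 1ξ₁ + 1ξ₂ = 0.791 × 84.4 = 66.76 → ξ₂ = 46.17 mol.
Outlet amounts (n = n₀ + Σ ν·ξ):
  D: 84.4 − 1(20.59) − 1(46.17) = 17.64
  E: 0 + 1(20.59) = 20.59
  A: 0 + 2(46.17) = 92.33
  B: 0 + 2(46.17) = 92.33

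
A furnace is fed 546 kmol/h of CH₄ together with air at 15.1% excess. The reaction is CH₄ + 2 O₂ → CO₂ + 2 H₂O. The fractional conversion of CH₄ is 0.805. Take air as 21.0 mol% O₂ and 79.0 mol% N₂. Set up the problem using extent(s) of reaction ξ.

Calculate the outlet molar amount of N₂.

4730 kmol/h

Stoichiometric O₂ = 2 × 546 = 1092 kmol/h; O₂ fed = 1092 × 1.151 = 1257 kmol/h.
N₂ fed = 1257 × 79/21 = 4728 kmol/h.
Fuel reacted = 0.805 × 546 → ξ = 439.5 kmol/h.
Outlet (n = n₀ + ν ξ):
  CH₄: 546 − 1(439.5) = 106.5
  O₂: 1257 − 2(439.5) = 377.8
  N₂: 4728 (inert)
  CO₂: 0 + 1(439.5) = 439.5
  H₂O: 0 + 2(439.5) = 879.1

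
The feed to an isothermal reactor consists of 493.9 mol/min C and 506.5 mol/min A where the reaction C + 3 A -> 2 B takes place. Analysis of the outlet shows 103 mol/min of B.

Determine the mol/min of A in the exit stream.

For B: n = n₀ + 2ξ → 103 = 0 + 2ξ, giving ξ = 51.5 mol/min.
Outlet amounts (n = n₀ + ν ξ):
  C: 493.9 − 1(51.5) = 442.4
  A: 506.5 − 3(51.5) = 352
  B: 0 + 2(51.5) = 103

352 mol/min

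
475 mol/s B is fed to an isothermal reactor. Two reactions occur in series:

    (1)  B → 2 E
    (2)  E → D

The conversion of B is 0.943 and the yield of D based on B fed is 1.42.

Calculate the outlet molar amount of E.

Conversion of B: B consumed = 1ξ₁ = 0.943 × 475 → ξ₁ = 447.9 mol/s.
Yield of D: 1ξ₂ / 475 = 1.42 → ξ₂ = 674.5 mol/s.
Outlet amounts (n = n₀ + Σ ν·ξ):
  B: 475 − 1(447.9) = 27.08
  E: 0 + 2(447.9) − 1(674.5) = 221.3
  D: 0 + 1(674.5) = 674.5

221 mol/s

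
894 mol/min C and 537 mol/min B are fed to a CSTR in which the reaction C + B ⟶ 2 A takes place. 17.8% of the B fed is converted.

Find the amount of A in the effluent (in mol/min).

B reacted = 0.178 × 537 = 95.59 mol/min; ν_B = −1, so ξ = 95.59/1 = 95.59 mol/min.
Outlet amounts (n = n₀ + ν ξ):
  C: 894 − 1(95.59) = 798.4
  B: 537 − 1(95.59) = 441.4
  A: 0 + 2(95.59) = 191.2

191 mol/min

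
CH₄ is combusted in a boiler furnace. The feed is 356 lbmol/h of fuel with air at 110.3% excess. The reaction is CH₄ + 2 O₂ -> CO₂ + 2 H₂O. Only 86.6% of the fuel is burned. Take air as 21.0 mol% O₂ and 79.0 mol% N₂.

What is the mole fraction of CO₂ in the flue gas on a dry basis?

Stoichiometric O₂ = 2 × 356 = 712 lbmol/h; O₂ fed = 712 × 2.103 = 1497 lbmol/h.
N₂ fed = 1497 × 79/21 = 5633 lbmol/h.
Fuel reacted = 0.866 × 356 → ξ = 308.3 lbmol/h.
Outlet (n = n₀ + ν ξ):
  CH₄: 356 − 1(308.3) = 47.7
  O₂: 1497 − 2(308.3) = 880.7
  N₂: 5633 (inert)
  CO₂: 0 + 1(308.3) = 308.3
  H₂O: 0 + 2(308.3) = 616.6
Dry total = 6870 lbmol/h; y_CO₂ (dry) = 308.3 / 6870 = 0.04488.

0.0449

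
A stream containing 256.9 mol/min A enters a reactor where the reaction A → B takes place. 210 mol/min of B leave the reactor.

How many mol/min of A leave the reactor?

For B: n = n₀ + 1ξ → 210 = 0 + 1ξ, giving ξ = 210 mol/min.
Outlet amounts (n = n₀ + ν ξ):
  A: 256.9 − 1(210) = 46.9
  B: 0 + 1(210) = 210

46.9 mol/min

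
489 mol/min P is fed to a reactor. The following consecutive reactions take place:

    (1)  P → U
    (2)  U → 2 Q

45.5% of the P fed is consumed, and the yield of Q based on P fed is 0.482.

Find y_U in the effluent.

0.172

Conversion of P: P consumed = 1ξ₁ = 0.455 × 489 → ξ₁ = 222.5 mol/min.
Yield of Q: 2ξ₂ / 489 = 0.482 → ξ₂ = 117.8 mol/min.
Outlet amounts (n = n₀ + Σ ν·ξ):
  P: 489 − 1(222.5) = 266.5
  U: 0 + 1(222.5) − 1(117.8) = 104.6
  Q: 0 + 2(117.8) = 235.7
Total out = 606.8 mol/min; y_U = 104.6 / 606.8 = 0.1724.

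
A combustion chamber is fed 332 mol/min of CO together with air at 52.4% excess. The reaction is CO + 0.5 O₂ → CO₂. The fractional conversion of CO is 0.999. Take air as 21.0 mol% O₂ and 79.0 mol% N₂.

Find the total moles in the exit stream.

1370 mol/min

Stoichiometric O₂ = 0.5 × 332 = 166 mol/min; O₂ fed = 166 × 1.524 = 253 mol/min.
N₂ fed = 253 × 79/21 = 951.7 mol/min.
Fuel reacted = 0.999 × 332 → ξ = 331.7 mol/min.
Outlet (n = n₀ + ν ξ):
  CO: 332 − 1(331.7) = 0.332
  O₂: 253 − 0.5(331.7) = 87.15
  N₂: 951.7 (inert)
  CO₂: 0 + 1(331.7) = 331.7
Total out = 0.332 + 87.15 + 951.7 + 331.7 = 1371 mol/min.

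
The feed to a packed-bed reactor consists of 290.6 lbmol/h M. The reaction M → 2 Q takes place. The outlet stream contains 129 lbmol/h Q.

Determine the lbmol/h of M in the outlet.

226 lbmol/h

For Q: n = n₀ + 2ξ → 129 = 0 + 2ξ, giving ξ = 64.5 lbmol/h.
Outlet amounts (n = n₀ + ν ξ):
  M: 290.6 − 1(64.5) = 226.1
  Q: 0 + 2(64.5) = 129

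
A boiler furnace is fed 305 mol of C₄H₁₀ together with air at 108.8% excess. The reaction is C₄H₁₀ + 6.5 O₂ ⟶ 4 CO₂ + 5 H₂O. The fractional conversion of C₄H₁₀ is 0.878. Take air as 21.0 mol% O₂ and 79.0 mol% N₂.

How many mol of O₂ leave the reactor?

2400 mol

Stoichiometric O₂ = 6.5 × 305 = 1982 mol; O₂ fed = 1982 × 2.088 = 4139 mol.
N₂ fed = 4139 × 79/21 = 15570 mol.
Fuel reacted = 0.878 × 305 → ξ = 267.8 mol.
Outlet (n = n₀ + ν ξ):
  C₄H₁₀: 305 − 1(267.8) = 37.21
  O₂: 4139 − 6.5(267.8) = 2399
  N₂: 15570 (inert)
  CO₂: 0 + 4(267.8) = 1071
  H₂O: 0 + 5(267.8) = 1339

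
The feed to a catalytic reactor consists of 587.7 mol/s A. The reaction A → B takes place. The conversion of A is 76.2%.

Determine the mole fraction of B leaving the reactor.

0.762

A reacted = 0.762 × 587.7 = 447.8 mol/s; ν_A = −1, so ξ = 447.8/1 = 447.8 mol/s.
Outlet amounts (n = n₀ + ν ξ):
  A: 587.7 − 1(447.8) = 139.9
  B: 0 + 1(447.8) = 447.8
Total out = 587.7 mol/s; y_B = 447.8 / 587.7 = 0.762.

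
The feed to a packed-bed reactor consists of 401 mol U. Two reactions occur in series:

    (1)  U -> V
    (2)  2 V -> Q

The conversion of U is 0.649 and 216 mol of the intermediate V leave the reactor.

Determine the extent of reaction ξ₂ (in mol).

Conversion of U: U consumed = 1ξ₁ = 0.649 × 401 → ξ₁ = 260.2 mol.
V balance: n_V = 0 + 1ξ₁ − 2ξ₂ = 216 → ξ₂ = (1·260.2 − 216)/2 = 22.12 mol.
Outlet amounts (n = n₀ + Σ ν·ξ):
  U: 401 − 1(260.2) = 140.8
  V: 0 + 1(260.2) − 2(22.12) = 216
  Q: 0 + 1(22.12) = 22.12

ξ₂ = 22.1 mol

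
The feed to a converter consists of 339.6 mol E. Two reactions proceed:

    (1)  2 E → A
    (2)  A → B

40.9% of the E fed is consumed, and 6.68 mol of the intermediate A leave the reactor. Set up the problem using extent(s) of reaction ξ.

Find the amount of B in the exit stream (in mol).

Conversion of E: E consumed = 2ξ₁ = 0.409 × 339.6 → ξ₁ = 69.45 mol.
A balance: n_A = 0 + 1ξ₁ − 1ξ₂ = 6.68 → ξ₂ = (1·69.45 − 6.68)/1 = 62.77 mol.
Outlet amounts (n = n₀ + Σ ν·ξ):
  E: 339.6 − 2(69.45) = 200.7
  A: 0 + 1(69.45) − 1(62.77) = 6.68
  B: 0 + 1(62.77) = 62.77

62.8 mol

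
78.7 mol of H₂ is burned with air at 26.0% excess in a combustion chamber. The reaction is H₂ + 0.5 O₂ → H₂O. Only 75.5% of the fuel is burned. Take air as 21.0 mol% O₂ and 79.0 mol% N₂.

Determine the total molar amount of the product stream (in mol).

285 mol

Stoichiometric O₂ = 0.5 × 78.7 = 39.35 mol; O₂ fed = 39.35 × 1.260 = 49.58 mol.
N₂ fed = 49.58 × 79/21 = 186.5 mol.
Fuel reacted = 0.755 × 78.7 → ξ = 59.42 mol.
Outlet (n = n₀ + ν ξ):
  H₂: 78.7 − 1(59.42) = 19.28
  O₂: 49.58 − 0.5(59.42) = 19.87
  N₂: 186.5 (inert)
  H₂O: 0 + 1(59.42) = 59.42
Total out = 19.28 + 19.87 + 186.5 + 59.42 = 285.1 mol.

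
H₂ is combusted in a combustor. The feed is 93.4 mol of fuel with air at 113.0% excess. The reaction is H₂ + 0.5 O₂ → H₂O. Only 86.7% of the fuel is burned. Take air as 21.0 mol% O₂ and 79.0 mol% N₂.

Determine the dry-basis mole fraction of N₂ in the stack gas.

0.84

Stoichiometric O₂ = 0.5 × 93.4 = 46.7 mol; O₂ fed = 46.7 × 2.130 = 99.47 mol.
N₂ fed = 99.47 × 79/21 = 374.2 mol.
Fuel reacted = 0.867 × 93.4 → ξ = 80.98 mol.
Outlet (n = n₀ + ν ξ):
  H₂: 93.4 − 1(80.98) = 12.42
  O₂: 99.47 − 0.5(80.98) = 58.98
  N₂: 374.2 (inert)
  H₂O: 0 + 1(80.98) = 80.98
Dry total = 445.6 mol; y_N₂ (dry) = 374.2 / 445.6 = 0.8398.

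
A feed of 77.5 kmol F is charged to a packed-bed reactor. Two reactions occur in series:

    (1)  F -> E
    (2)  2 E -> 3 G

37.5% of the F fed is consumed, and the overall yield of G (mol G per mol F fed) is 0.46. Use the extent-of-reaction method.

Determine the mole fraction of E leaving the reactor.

Conversion of F: F consumed = 1ξ₁ = 0.375 × 77.5 → ξ₁ = 29.06 kmol.
Yield of G: 3ξ₂ / 77.5 = 0.46 → ξ₂ = 11.88 kmol.
Outlet amounts (n = n₀ + Σ ν·ξ):
  F: 77.5 − 1(29.06) = 48.44
  E: 0 + 1(29.06) − 2(11.88) = 5.296
  G: 0 + 3(11.88) = 35.65
Total out = 89.38 kmol; y_E = 5.296 / 89.38 = 0.05925.

0.0592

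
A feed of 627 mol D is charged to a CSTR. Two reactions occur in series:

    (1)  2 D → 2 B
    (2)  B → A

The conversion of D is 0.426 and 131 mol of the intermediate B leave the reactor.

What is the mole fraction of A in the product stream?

Conversion of D: D consumed = 2ξ₁ = 0.426 × 627 → ξ₁ = 133.6 mol.
B balance: n_B = 0 + 2ξ₁ − 1ξ₂ = 131 → ξ₂ = (2·133.6 − 131)/1 = 136.1 mol.
Outlet amounts (n = n₀ + Σ ν·ξ):
  D: 627 − 2(133.6) = 359.9
  B: 0 + 2(133.6) − 1(136.1) = 131
  A: 0 + 1(136.1) = 136.1
Total out = 627 mol; y_A = 136.1 / 627 = 0.2171.

0.217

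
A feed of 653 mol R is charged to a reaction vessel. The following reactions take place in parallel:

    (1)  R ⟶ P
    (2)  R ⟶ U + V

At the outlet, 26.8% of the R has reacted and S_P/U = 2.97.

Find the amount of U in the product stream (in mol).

Conversion of R: R consumed = 0.268 × 653 = 175 mol = 1ξ₁ + 1ξ₂.
Selectivity: 1ξ₁ / (1ξ₂) = 2.97 → ξ₁ = 2.97 ξ₂.
Substitute: (1·2.97 + 1) ξ₂ = 175 → ξ₂ = 44.08 mol, ξ₁ = 130.9 mol.
Outlet amounts (n = n₀ + Σ ν·ξ):
  R: 653 − 1(130.9) − 1(44.08) = 478
  P: 0 + 1(130.9) = 130.9
  U: 0 + 1(44.08) = 44.08
  V: 0 + 1(44.08) = 44.08

44.1 mol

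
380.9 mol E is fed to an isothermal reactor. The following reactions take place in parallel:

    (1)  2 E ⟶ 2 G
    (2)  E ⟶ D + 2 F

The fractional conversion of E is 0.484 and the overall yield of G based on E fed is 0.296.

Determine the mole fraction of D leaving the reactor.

0.137

Yield of G: 2ξ₁ / 380.9 = 0.296 → ξ₁ = 56.37 mol.
Conversion of E: 2ξ₁ + 1ξ₂ = 0.484 × 380.9 = 184.4 → ξ₂ = 71.61 mol.
Outlet amounts (n = n₀ + Σ ν·ξ):
  E: 380.9 − 2(56.37) − 1(71.61) = 196.5
  G: 0 + 2(56.37) = 112.7
  D: 0 + 1(71.61) = 71.61
  F: 0 + 2(71.61) = 143.2
Total out = 524.1 mol; y_D = 71.61 / 524.1 = 0.1366.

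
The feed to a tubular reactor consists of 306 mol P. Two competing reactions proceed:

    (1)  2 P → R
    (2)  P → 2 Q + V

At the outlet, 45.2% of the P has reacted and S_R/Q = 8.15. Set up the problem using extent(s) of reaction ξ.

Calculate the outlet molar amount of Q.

Conversion of P: P consumed = 0.452 × 306 = 138.3 mol = 2ξ₁ + 1ξ₂.
Selectivity: 1ξ₁ / (2ξ₂) = 8.15 → ξ₁ = 16.3 ξ₂.
Substitute: (2·16.3 + 1) ξ₂ = 138.3 → ξ₂ = 4.116 mol, ξ₁ = 67.1 mol.
Outlet amounts (n = n₀ + Σ ν·ξ):
  P: 306 − 2(67.1) − 1(4.116) = 167.7
  R: 0 + 1(67.1) = 67.1
  Q: 0 + 2(4.116) = 8.233
  V: 0 + 1(4.116) = 4.116

8.23 mol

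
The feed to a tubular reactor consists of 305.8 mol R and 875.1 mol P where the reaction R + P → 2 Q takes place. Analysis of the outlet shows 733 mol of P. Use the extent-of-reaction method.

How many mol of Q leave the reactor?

284 mol

For P: n = n₀ − 1ξ → 733 = 875.1 − 1ξ, giving ξ = 142.1 mol.
Outlet amounts (n = n₀ + ν ξ):
  R: 305.8 − 1(142.1) = 163.7
  P: 875.1 − 1(142.1) = 733
  Q: 0 + 2(142.1) = 284.2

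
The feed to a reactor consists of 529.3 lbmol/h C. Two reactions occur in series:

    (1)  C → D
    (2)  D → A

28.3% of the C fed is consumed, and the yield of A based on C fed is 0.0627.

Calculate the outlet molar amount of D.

117 lbmol/h

Conversion of C: C consumed = 1ξ₁ = 0.283 × 529.3 → ξ₁ = 149.8 lbmol/h.
Yield of A: 1ξ₂ / 529.3 = 0.0627 → ξ₂ = 33.19 lbmol/h.
Outlet amounts (n = n₀ + Σ ν·ξ):
  C: 529.3 − 1(149.8) = 379.5
  D: 0 + 1(149.8) − 1(33.19) = 116.6
  A: 0 + 1(33.19) = 33.19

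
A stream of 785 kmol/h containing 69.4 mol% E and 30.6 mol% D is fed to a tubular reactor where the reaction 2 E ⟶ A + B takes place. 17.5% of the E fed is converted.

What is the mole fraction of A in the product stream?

E reacted = 0.175 × 544.8 = 95.34 kmol/h; ν_E = −2, so ξ = 95.34/2 = 47.67 kmol/h.
Outlet amounts (n = n₀ + ν ξ):
  E: 544.8 − 2(47.67) = 449.5
  A: 0 + 1(47.67) = 47.67
  B: 0 + 1(47.67) = 47.67
  D: 240.2 (inert)
Total out = 785 kmol/h; y_A = 47.67 / 785 = 0.06072.

0.0607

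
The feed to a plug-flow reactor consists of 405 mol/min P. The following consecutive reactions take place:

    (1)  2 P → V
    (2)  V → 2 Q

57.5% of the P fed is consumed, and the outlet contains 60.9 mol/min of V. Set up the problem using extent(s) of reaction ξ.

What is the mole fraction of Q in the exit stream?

Conversion of P: P consumed = 2ξ₁ = 0.575 × 405 → ξ₁ = 116.4 mol/min.
V balance: n_V = 0 + 1ξ₁ − 1ξ₂ = 60.9 → ξ₂ = (1·116.4 − 60.9)/1 = 55.54 mol/min.
Outlet amounts (n = n₀ + Σ ν·ξ):
  P: 405 − 2(116.4) = 172.1
  V: 0 + 1(116.4) − 1(55.54) = 60.9
  Q: 0 + 2(55.54) = 111.1
Total out = 344.1 mol/min; y_Q = 111.1 / 344.1 = 0.3228.

0.323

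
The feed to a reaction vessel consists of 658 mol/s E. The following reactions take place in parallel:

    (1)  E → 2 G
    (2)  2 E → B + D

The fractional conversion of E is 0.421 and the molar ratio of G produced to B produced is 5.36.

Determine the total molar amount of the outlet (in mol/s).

Conversion of E: E consumed = 0.421 × 658 = 277 mol/s = 1ξ₁ + 2ξ₂.
Selectivity: 2ξ₁ / (1ξ₂) = 5.36 → ξ₁ = 2.68 ξ₂.
Substitute: (1·2.68 + 2) ξ₂ = 277 → ξ₂ = 59.19 mol/s, ξ₁ = 158.6 mol/s.
Outlet amounts (n = n₀ + Σ ν·ξ):
  E: 658 − 1(158.6) − 2(59.19) = 381
  G: 0 + 2(158.6) = 317.3
  B: 0 + 1(59.19) = 59.19
  D: 0 + 1(59.19) = 59.19
Total out = 381 + 317.3 + 59.19 + 59.19 = 816.6 mol/s.

817 mol/s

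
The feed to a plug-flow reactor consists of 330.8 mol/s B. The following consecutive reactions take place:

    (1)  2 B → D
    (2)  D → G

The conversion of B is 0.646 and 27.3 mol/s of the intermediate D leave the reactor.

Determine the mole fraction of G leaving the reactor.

0.355

Conversion of B: B consumed = 2ξ₁ = 0.646 × 330.8 → ξ₁ = 106.8 mol/s.
D balance: n_D = 0 + 1ξ₁ − 1ξ₂ = 27.3 → ξ₂ = (1·106.8 − 27.3)/1 = 79.55 mol/s.
Outlet amounts (n = n₀ + Σ ν·ξ):
  B: 330.8 − 2(106.8) = 117.1
  D: 0 + 1(106.8) − 1(79.55) = 27.3
  G: 0 + 1(79.55) = 79.55
Total out = 224 mol/s; y_G = 79.55 / 224 = 0.3552.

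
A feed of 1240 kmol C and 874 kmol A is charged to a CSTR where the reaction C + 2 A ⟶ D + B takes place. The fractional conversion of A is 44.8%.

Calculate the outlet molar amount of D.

196 kmol

A reacted = 0.448 × 874 = 391.6 kmol; ν_A = −2, so ξ = 391.6/2 = 195.8 kmol.
Outlet amounts (n = n₀ + ν ξ):
  C: 1240 − 1(195.8) = 1044
  A: 874 − 2(195.8) = 482.4
  D: 0 + 1(195.8) = 195.8
  B: 0 + 1(195.8) = 195.8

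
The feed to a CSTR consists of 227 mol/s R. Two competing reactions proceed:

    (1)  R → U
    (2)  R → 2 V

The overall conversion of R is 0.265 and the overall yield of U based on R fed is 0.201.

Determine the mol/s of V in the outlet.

Yield of U: 1ξ₁ / 227 = 0.201 → ξ₁ = 45.63 mol/s.
Conversion of R: 1ξ₁ + 1ξ₂ = 0.265 × 227 = 60.16 → ξ₂ = 14.53 mol/s.
Outlet amounts (n = n₀ + Σ ν·ξ):
  R: 227 − 1(45.63) − 1(14.53) = 166.8
  U: 0 + 1(45.63) = 45.63
  V: 0 + 2(14.53) = 29.06

29.1 mol/s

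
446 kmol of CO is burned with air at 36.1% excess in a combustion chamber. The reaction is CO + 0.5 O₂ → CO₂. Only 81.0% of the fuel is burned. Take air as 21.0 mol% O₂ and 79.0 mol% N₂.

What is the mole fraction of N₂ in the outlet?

0.667

Stoichiometric O₂ = 0.5 × 446 = 223 kmol; O₂ fed = 223 × 1.361 = 303.5 kmol.
N₂ fed = 303.5 × 79/21 = 1142 kmol.
Fuel reacted = 0.81 × 446 → ξ = 361.3 kmol.
Outlet (n = n₀ + ν ξ):
  CO: 446 − 1(361.3) = 84.74
  O₂: 303.5 − 0.5(361.3) = 122.9
  N₂: 1142 (inert)
  CO₂: 0 + 1(361.3) = 361.3
Total out = 1711 kmol; y_N₂ = 1142 / 1711 = 0.6674.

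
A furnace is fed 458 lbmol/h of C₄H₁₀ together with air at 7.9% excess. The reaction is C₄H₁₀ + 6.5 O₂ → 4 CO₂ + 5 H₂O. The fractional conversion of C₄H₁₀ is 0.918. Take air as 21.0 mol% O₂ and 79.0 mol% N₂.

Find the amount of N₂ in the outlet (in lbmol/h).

12100 lbmol/h

Stoichiometric O₂ = 6.5 × 458 = 2977 lbmol/h; O₂ fed = 2977 × 1.079 = 3212 lbmol/h.
N₂ fed = 3212 × 79/21 = 12080 lbmol/h.
Fuel reacted = 0.918 × 458 → ξ = 420.4 lbmol/h.
Outlet (n = n₀ + ν ξ):
  C₄H₁₀: 458 − 1(420.4) = 37.56
  O₂: 3212 − 6.5(420.4) = 479.3
  N₂: 12080 (inert)
  CO₂: 0 + 4(420.4) = 1682
  H₂O: 0 + 5(420.4) = 2102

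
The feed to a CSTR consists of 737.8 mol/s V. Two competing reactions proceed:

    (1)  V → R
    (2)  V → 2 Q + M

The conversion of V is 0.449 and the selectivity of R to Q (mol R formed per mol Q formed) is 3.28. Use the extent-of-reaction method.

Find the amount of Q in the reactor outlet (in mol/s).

Conversion of V: V consumed = 0.449 × 737.8 = 331.3 mol/s = 1ξ₁ + 1ξ₂.
Selectivity: 1ξ₁ / (2ξ₂) = 3.28 → ξ₁ = 6.56 ξ₂.
Substitute: (1·6.56 + 1) ξ₂ = 331.3 → ξ₂ = 43.82 mol/s, ξ₁ = 287.5 mol/s.
Outlet amounts (n = n₀ + Σ ν·ξ):
  V: 737.8 − 1(287.5) − 1(43.82) = 406.5
  R: 0 + 1(287.5) = 287.5
  Q: 0 + 2(43.82) = 87.64
  M: 0 + 1(43.82) = 43.82

87.6 mol/s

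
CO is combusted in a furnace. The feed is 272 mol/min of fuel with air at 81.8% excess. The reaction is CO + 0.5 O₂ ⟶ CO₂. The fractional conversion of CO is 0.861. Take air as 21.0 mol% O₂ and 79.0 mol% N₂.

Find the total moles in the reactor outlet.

1330 mol/min

Stoichiometric O₂ = 0.5 × 272 = 136 mol/min; O₂ fed = 136 × 1.818 = 247.2 mol/min.
N₂ fed = 247.2 × 79/21 = 930.1 mol/min.
Fuel reacted = 0.861 × 272 → ξ = 234.2 mol/min.
Outlet (n = n₀ + ν ξ):
  CO: 272 − 1(234.2) = 37.81
  O₂: 247.2 − 0.5(234.2) = 130.2
  N₂: 930.1 (inert)
  CO₂: 0 + 1(234.2) = 234.2
Total out = 37.81 + 130.2 + 930.1 + 234.2 = 1332 mol/min.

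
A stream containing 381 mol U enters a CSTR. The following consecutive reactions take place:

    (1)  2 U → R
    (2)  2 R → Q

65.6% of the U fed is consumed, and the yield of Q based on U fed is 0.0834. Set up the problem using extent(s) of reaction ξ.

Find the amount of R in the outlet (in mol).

Conversion of U: U consumed = 2ξ₁ = 0.656 × 381 → ξ₁ = 125 mol.
Yield of Q: 1ξ₂ / 381 = 0.0834 → ξ₂ = 31.78 mol.
Outlet amounts (n = n₀ + Σ ν·ξ):
  U: 381 − 2(125) = 131.1
  R: 0 + 1(125) − 2(31.78) = 61.42
  Q: 0 + 1(31.78) = 31.78

61.4 mol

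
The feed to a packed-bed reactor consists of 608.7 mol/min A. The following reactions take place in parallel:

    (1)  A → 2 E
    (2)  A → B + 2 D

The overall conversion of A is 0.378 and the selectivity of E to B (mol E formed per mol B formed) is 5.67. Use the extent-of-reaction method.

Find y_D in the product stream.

0.134

Conversion of A: A consumed = 0.378 × 608.7 = 230.1 mol/min = 1ξ₁ + 1ξ₂.
Selectivity: 2ξ₁ / (1ξ₂) = 5.67 → ξ₁ = 2.835 ξ₂.
Substitute: (1·2.835 + 1) ξ₂ = 230.1 → ξ₂ = 60 mol/min, ξ₁ = 170.1 mol/min.
Outlet amounts (n = n₀ + Σ ν·ξ):
  A: 608.7 − 1(170.1) − 1(60) = 378.6
  E: 0 + 2(170.1) = 340.2
  B: 0 + 1(60) = 60
  D: 0 + 2(60) = 120
Total out = 898.8 mol/min; y_D = 120 / 898.8 = 0.1335.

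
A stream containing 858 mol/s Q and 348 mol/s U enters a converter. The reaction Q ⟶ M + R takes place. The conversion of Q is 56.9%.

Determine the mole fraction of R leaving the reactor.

0.288

Q reacted = 0.569 × 858 = 488.2 mol/s; ν_Q = −1, so ξ = 488.2/1 = 488.2 mol/s.
Outlet amounts (n = n₀ + ν ξ):
  Q: 858 − 1(488.2) = 369.8
  M: 0 + 1(488.2) = 488.2
  R: 0 + 1(488.2) = 488.2
  U: 348 (inert)
Total out = 1694 mol/s; y_R = 488.2 / 1694 = 0.2882.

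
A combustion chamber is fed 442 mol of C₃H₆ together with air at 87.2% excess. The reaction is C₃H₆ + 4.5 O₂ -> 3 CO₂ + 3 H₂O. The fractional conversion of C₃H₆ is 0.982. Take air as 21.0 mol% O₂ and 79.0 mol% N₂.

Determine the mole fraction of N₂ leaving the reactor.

Stoichiometric O₂ = 4.5 × 442 = 1989 mol; O₂ fed = 1989 × 1.872 = 3723 mol.
N₂ fed = 3723 × 79/21 = 14010 mol.
Fuel reacted = 0.982 × 442 → ξ = 434 mol.
Outlet (n = n₀ + ν ξ):
  C₃H₆: 442 − 1(434) = 7.956
  O₂: 3723 − 4.5(434) = 1770
  N₂: 14010 (inert)
  CO₂: 0 + 3(434) = 1302
  H₂O: 0 + 3(434) = 1302
Total out = 18390 mol; y_N₂ = 14010 / 18390 = 0.7617.

0.762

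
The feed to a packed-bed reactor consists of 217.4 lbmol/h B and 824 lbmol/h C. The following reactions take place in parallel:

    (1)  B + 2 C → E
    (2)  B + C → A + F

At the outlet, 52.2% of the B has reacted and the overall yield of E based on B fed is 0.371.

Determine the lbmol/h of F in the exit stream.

Yield of E: 1ξ₁ / 217.4 = 0.371 → ξ₁ = 80.66 lbmol/h.
Conversion of B: 1ξ₁ + 1ξ₂ = 0.522 × 217.4 = 113.5 → ξ₂ = 32.83 lbmol/h.
Outlet amounts (n = n₀ + Σ ν·ξ):
  B: 217.4 − 1(80.66) − 1(32.83) = 103.9
  C: 824 − 2(80.66) − 1(32.83) = 629.9
  E: 0 + 1(80.66) = 80.66
  A: 0 + 1(32.83) = 32.83
  F: 0 + 1(32.83) = 32.83

32.8 lbmol/h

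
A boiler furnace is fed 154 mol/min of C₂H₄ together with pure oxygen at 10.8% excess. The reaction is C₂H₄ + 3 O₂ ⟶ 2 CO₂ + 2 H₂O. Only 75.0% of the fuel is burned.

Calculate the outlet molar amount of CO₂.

231 mol/min

Stoichiometric O₂ = 3 × 154 = 462 mol/min; O₂ fed = 462 × 1.108 = 511.9 mol/min.
Fuel reacted = 0.75 × 154 → ξ = 115.5 mol/min.
Outlet (n = n₀ + ν ξ):
  C₂H₄: 154 − 1(115.5) = 38.5
  O₂: 511.9 − 3(115.5) = 165.4
  CO₂: 0 + 2(115.5) = 231
  H₂O: 0 + 2(115.5) = 231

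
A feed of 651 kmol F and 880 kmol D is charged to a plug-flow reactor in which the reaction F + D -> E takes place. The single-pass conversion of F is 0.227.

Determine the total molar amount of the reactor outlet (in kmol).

1380 kmol

F reacted = 0.227 × 651 = 147.8 kmol; ν_F = −1, so ξ = 147.8/1 = 147.8 kmol.
Outlet amounts (n = n₀ + ν ξ):
  F: 651 − 1(147.8) = 503.2
  D: 880 − 1(147.8) = 732.2
  E: 0 + 1(147.8) = 147.8
Total out = 503.2 + 732.2 + 147.8 = 1383 kmol.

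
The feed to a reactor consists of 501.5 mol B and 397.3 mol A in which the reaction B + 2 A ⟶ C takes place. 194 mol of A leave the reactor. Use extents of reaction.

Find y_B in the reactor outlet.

0.575

For A: n = n₀ − 2ξ → 194 = 397.3 − 2ξ, giving ξ = 101.7 mol.
Outlet amounts (n = n₀ + ν ξ):
  B: 501.5 − 1(101.7) = 399.9
  A: 397.3 − 2(101.7) = 194
  C: 0 + 1(101.7) = 101.7
Total out = 695.5 mol; y_B = 399.9 / 695.5 = 0.5749.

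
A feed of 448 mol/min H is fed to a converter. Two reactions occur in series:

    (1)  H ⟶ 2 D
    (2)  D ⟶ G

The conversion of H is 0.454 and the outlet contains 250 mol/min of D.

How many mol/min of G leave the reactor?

Conversion of H: H consumed = 1ξ₁ = 0.454 × 448 → ξ₁ = 203.4 mol/min.
D balance: n_D = 0 + 2ξ₁ − 1ξ₂ = 250 → ξ₂ = (2·203.4 − 250)/1 = 156.8 mol/min.
Outlet amounts (n = n₀ + Σ ν·ξ):
  H: 448 − 1(203.4) = 244.6
  D: 0 + 2(203.4) − 1(156.8) = 250
  G: 0 + 1(156.8) = 156.8

157 mol/min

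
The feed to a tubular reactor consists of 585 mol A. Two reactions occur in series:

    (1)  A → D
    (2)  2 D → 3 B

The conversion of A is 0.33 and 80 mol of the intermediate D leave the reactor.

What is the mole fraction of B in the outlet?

Conversion of A: A consumed = 1ξ₁ = 0.33 × 585 → ξ₁ = 193.1 mol.
D balance: n_D = 0 + 1ξ₁ − 2ξ₂ = 80 → ξ₂ = (1·193.1 − 80)/2 = 56.53 mol.
Outlet amounts (n = n₀ + Σ ν·ξ):
  A: 585 − 1(193.1) = 391.9
  D: 0 + 1(193.1) − 2(56.53) = 80
  B: 0 + 3(56.53) = 169.6
Total out = 641.5 mol; y_B = 169.6 / 641.5 = 0.2643.

0.264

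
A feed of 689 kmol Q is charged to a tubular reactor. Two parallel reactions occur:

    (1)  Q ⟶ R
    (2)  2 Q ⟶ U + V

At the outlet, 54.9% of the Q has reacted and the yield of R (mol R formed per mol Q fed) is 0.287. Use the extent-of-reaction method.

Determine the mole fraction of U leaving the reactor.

0.131

Yield of R: 1ξ₁ / 689 = 0.287 → ξ₁ = 197.7 kmol.
Conversion of Q: 1ξ₁ + 2ξ₂ = 0.549 × 689 = 378.3 → ξ₂ = 90.26 kmol.
Outlet amounts (n = n₀ + Σ ν·ξ):
  Q: 689 − 1(197.7) − 2(90.26) = 310.7
  R: 0 + 1(197.7) = 197.7
  U: 0 + 1(90.26) = 90.26
  V: 0 + 1(90.26) = 90.26
Total out = 689 kmol; y_U = 90.26 / 689 = 0.131.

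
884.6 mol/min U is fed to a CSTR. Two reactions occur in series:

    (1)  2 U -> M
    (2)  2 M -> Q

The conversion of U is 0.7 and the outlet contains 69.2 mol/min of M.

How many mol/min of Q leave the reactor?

Conversion of U: U consumed = 2ξ₁ = 0.7 × 884.6 → ξ₁ = 309.6 mol/min.
M balance: n_M = 0 + 1ξ₁ − 2ξ₂ = 69.2 → ξ₂ = (1·309.6 − 69.2)/2 = 120.2 mol/min.
Outlet amounts (n = n₀ + Σ ν·ξ):
  U: 884.6 − 2(309.6) = 265.4
  M: 0 + 1(309.6) − 2(120.2) = 69.2
  Q: 0 + 1(120.2) = 120.2

120 mol/min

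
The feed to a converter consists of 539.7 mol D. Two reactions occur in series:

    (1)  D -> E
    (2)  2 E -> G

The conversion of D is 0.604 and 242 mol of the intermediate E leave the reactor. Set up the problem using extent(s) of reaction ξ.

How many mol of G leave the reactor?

42 mol

Conversion of D: D consumed = 1ξ₁ = 0.604 × 539.7 → ξ₁ = 326 mol.
E balance: n_E = 0 + 1ξ₁ − 2ξ₂ = 242 → ξ₂ = (1·326 − 242)/2 = 41.99 mol.
Outlet amounts (n = n₀ + Σ ν·ξ):
  D: 539.7 − 1(326) = 213.7
  E: 0 + 1(326) − 2(41.99) = 242
  G: 0 + 1(41.99) = 41.99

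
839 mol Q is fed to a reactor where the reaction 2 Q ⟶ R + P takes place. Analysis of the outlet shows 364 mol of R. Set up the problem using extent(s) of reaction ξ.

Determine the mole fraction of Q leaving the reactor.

For R: n = n₀ + 1ξ → 364 = 0 + 1ξ, giving ξ = 364 mol.
Outlet amounts (n = n₀ + ν ξ):
  Q: 839 − 2(364) = 111
  R: 0 + 1(364) = 364
  P: 0 + 1(364) = 364
Total out = 839 mol; y_Q = 111 / 839 = 0.1323.

0.132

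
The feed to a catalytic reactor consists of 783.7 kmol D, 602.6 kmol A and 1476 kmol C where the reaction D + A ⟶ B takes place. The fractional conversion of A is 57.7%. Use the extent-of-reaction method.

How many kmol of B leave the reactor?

348 kmol

A reacted = 0.577 × 602.6 = 347.7 kmol; ν_A = −1, so ξ = 347.7/1 = 347.7 kmol.
Outlet amounts (n = n₀ + ν ξ):
  D: 783.7 − 1(347.7) = 436
  A: 602.6 − 1(347.7) = 254.9
  B: 0 + 1(347.7) = 347.7
  C: 1476 (inert)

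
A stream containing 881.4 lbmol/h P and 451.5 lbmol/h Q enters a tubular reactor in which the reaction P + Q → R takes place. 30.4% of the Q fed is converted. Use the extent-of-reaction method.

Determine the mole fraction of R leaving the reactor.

Q reacted = 0.304 × 451.5 = 137.3 lbmol/h; ν_Q = −1, so ξ = 137.3/1 = 137.3 lbmol/h.
Outlet amounts (n = n₀ + ν ξ):
  P: 881.4 − 1(137.3) = 744.1
  Q: 451.5 − 1(137.3) = 314.2
  R: 0 + 1(137.3) = 137.3
Total out = 1196 lbmol/h; y_R = 137.3 / 1196 = 0.1148.

0.115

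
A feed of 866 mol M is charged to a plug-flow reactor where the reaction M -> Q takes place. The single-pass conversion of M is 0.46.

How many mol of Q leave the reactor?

M reacted = 0.46 × 866 = 398.4 mol; ν_M = −1, so ξ = 398.4/1 = 398.4 mol.
Outlet amounts (n = n₀ + ν ξ):
  M: 866 − 1(398.4) = 467.6
  Q: 0 + 1(398.4) = 398.4

398 mol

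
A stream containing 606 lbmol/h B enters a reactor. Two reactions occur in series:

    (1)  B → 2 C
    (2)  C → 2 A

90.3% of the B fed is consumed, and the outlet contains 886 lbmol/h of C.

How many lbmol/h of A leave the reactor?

417 lbmol/h

Conversion of B: B consumed = 1ξ₁ = 0.903 × 606 → ξ₁ = 547.2 lbmol/h.
C balance: n_C = 0 + 2ξ₁ − 1ξ₂ = 886 → ξ₂ = (2·547.2 − 886)/1 = 208.4 lbmol/h.
Outlet amounts (n = n₀ + Σ ν·ξ):
  B: 606 − 1(547.2) = 58.78
  C: 0 + 2(547.2) − 1(208.4) = 886
  A: 0 + 2(208.4) = 416.9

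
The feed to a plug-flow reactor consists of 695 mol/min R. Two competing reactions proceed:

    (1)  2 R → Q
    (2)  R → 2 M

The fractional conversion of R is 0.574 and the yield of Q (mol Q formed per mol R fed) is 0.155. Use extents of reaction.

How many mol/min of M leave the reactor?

367 mol/min

Yield of Q: 1ξ₁ / 695 = 0.155 → ξ₁ = 107.7 mol/min.
Conversion of R: 2ξ₁ + 1ξ₂ = 0.574 × 695 = 398.9 → ξ₂ = 183.5 mol/min.
Outlet amounts (n = n₀ + Σ ν·ξ):
  R: 695 − 2(107.7) − 1(183.5) = 296.1
  Q: 0 + 1(107.7) = 107.7
  M: 0 + 2(183.5) = 367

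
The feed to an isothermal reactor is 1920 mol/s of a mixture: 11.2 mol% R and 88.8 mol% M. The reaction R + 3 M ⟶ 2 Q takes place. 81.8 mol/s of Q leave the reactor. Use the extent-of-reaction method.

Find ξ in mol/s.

ξ = 40.9 mol/s

For Q: n = n₀ + 2ξ → 81.8 = 0 + 2ξ, giving ξ = 40.9 mol/s.
Outlet amounts (n = n₀ + ν ξ):
  R: 215 − 1(40.9) = 174.1
  M: 1705 − 3(40.9) = 1582
  Q: 0 + 2(40.9) = 81.8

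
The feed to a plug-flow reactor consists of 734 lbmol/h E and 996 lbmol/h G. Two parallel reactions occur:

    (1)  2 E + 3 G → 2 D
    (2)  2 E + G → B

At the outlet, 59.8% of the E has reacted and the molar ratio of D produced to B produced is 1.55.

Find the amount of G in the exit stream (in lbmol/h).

585 lbmol/h

Conversion of E: E consumed = 0.598 × 734 = 438.9 lbmol/h = 2ξ₁ + 2ξ₂.
Selectivity: 2ξ₁ / (1ξ₂) = 1.55 → ξ₁ = 0.775 ξ₂.
Substitute: (2·0.775 + 2) ξ₂ = 438.9 → ξ₂ = 123.6 lbmol/h, ξ₁ = 95.82 lbmol/h.
Outlet amounts (n = n₀ + Σ ν·ξ):
  E: 734 − 2(95.82) − 2(123.6) = 295.1
  G: 996 − 3(95.82) − 1(123.6) = 584.9
  D: 0 + 2(95.82) = 191.6
  B: 0 + 1(123.6) = 123.6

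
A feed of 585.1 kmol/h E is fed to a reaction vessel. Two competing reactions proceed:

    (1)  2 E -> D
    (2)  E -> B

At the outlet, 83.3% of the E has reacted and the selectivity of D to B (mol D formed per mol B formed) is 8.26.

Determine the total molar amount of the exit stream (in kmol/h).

355 kmol/h

Conversion of E: E consumed = 0.833 × 585.1 = 487.4 kmol/h = 2ξ₁ + 1ξ₂.
Selectivity: 1ξ₁ / (1ξ₂) = 8.26 → ξ₁ = 8.26 ξ₂.
Substitute: (2·8.26 + 1) ξ₂ = 487.4 → ξ₂ = 27.82 kmol/h, ξ₁ = 229.8 kmol/h.
Outlet amounts (n = n₀ + Σ ν·ξ):
  E: 585.1 − 2(229.8) − 1(27.82) = 97.71
  D: 0 + 1(229.8) = 229.8
  B: 0 + 1(27.82) = 27.82
Total out = 97.71 + 229.8 + 27.82 = 355.3 kmol/h.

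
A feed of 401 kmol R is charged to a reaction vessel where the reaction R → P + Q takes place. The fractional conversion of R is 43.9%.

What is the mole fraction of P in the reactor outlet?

R reacted = 0.439 × 401 = 176 kmol; ν_R = −1, so ξ = 176/1 = 176 kmol.
Outlet amounts (n = n₀ + ν ξ):
  R: 401 − 1(176) = 225
  P: 0 + 1(176) = 176
  Q: 0 + 1(176) = 176
Total out = 577 kmol; y_P = 176 / 577 = 0.3051.

0.305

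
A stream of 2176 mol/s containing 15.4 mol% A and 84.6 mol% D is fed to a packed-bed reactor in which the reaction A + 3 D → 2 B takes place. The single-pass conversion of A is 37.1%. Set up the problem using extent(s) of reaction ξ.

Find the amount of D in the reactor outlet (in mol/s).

A reacted = 0.371 × 335.1 = 124.3 mol/s; ν_A = −1, so ξ = 124.3/1 = 124.3 mol/s.
Outlet amounts (n = n₀ + ν ξ):
  A: 335.1 − 1(124.3) = 210.8
  D: 1841 − 3(124.3) = 1468
  B: 0 + 2(124.3) = 248.6

1470 mol/s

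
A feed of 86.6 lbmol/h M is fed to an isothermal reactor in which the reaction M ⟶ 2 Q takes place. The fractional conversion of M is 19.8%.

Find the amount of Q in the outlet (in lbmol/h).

34.3 lbmol/h

M reacted = 0.198 × 86.6 = 17.15 lbmol/h; ν_M = −1, so ξ = 17.15/1 = 17.15 lbmol/h.
Outlet amounts (n = n₀ + ν ξ):
  M: 86.6 − 1(17.15) = 69.45
  Q: 0 + 2(17.15) = 34.29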